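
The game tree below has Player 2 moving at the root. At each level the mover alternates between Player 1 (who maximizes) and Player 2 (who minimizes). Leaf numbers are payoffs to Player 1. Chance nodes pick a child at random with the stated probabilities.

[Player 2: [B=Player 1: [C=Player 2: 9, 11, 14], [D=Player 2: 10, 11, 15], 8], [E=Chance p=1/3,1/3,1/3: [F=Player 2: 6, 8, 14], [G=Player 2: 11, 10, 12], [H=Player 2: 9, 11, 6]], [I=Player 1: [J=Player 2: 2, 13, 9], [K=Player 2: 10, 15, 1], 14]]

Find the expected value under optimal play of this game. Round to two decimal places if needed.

C (Player 2): min(9, 11, 14) = 9
D (Player 2): min(10, 11, 15) = 10
B (Player 1): max(9, 10, 8) = 10
F (Player 2): min(6, 8, 14) = 6
G (Player 2): min(11, 10, 12) = 10
H (Player 2): min(9, 11, 6) = 6
E (Chance): 1/3·6 + 1/3·10 + 1/3·6 = 7.33
J (Player 2): min(2, 13, 9) = 2
K (Player 2): min(10, 15, 1) = 1
I (Player 1): max(2, 1, 14) = 14
Root (Player 2): min(10, 7.33, 14) = 7.33

7.33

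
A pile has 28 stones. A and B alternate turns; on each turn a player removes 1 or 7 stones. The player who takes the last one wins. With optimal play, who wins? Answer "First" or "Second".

Second

W/L table (W = player to move can force a win):
i:   0  1  2  3  4  5  6  7  8  9 10 11 12 13 14 15 16 17 18 19 20 21 22 23 24 25 26 27 28
     L  W  L  W  L  W  L  W  L  W  L  W  L  W  L  W  L  W  L  W  L  W  L  W  L  W  L  W  L
Position 28 is L, so the second player wins.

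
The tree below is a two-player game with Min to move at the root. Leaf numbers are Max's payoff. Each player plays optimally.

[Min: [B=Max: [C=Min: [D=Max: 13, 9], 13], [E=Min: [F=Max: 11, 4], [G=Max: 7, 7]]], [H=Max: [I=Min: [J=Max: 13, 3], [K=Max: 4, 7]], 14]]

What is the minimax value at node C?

13

D: max(13, 9) = 13
C: min(13, 13) = 13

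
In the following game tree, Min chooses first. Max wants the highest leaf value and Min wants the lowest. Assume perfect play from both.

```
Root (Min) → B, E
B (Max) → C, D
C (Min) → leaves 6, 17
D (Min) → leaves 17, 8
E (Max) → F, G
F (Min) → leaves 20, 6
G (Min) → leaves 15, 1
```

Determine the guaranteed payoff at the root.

6

C (Min): min(6, 17) = 6
D (Min): min(17, 8) = 8
B (Max): max(6, 8) = 8
F (Min): min(20, 6) = 6
G (Min): min(15, 1) = 1
E (Max): max(6, 1) = 6
Root (Min): min(8, 6) = 6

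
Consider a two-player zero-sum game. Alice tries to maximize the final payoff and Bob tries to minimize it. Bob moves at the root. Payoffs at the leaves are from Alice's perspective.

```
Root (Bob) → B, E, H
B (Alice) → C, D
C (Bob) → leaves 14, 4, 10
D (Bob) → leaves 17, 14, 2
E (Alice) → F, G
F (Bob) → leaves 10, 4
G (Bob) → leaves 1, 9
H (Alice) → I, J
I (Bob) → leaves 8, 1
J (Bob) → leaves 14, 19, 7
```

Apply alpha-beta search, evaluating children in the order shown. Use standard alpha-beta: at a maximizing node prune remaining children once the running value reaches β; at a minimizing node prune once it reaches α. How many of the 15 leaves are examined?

13

C [α=-∞,β=+∞]: v=4
D [α=4,β=+∞]: v=2
B [α=-∞,β=+∞]: v=4
F [α=-∞,β=4]: v=4
E [α=-∞,β=4]: v=4 after child 1 ≥ β → β-cutoff, skip 1
I [α=-∞,β=4]: v=1
J [α=1,β=4]: v=7
H [α=-∞,β=4]: v=7
Root [α=-∞,β=+∞]: v=4
Leaves evaluated: 13 of 15.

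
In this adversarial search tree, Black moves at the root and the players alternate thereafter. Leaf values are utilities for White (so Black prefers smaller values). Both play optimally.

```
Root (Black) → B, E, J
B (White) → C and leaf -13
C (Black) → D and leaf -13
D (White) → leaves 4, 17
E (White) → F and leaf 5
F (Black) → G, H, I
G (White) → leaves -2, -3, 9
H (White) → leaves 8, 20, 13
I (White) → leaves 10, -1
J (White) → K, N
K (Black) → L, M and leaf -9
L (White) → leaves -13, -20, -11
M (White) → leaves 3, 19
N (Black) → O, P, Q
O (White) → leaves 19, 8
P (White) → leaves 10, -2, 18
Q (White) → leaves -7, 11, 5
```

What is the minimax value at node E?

9

G: max(-2, -3, 9) = 9
H: max(8, 20, 13) = 20
I: max(10, -1) = 10
F: min(9, 20, 10) = 9
E: max(9, 5) = 9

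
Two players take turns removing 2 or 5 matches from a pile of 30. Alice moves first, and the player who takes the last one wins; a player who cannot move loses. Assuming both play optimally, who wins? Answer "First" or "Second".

Mark each pile size as W (mover wins) or L (mover loses):
i:   0  1  2  3  4  5  6  7  8  9 10 11 12 13 14 15 16 17 18 19 20 21 22 23 24 25 26 27 28 29 30
     L  L  W  W  L  W  W  L  L  W  W  L  W  W  L  L  W  W  L  W  W  L  L  W  W  L  W  W  L  L  W
Position 30 is W, so the first player wins.

First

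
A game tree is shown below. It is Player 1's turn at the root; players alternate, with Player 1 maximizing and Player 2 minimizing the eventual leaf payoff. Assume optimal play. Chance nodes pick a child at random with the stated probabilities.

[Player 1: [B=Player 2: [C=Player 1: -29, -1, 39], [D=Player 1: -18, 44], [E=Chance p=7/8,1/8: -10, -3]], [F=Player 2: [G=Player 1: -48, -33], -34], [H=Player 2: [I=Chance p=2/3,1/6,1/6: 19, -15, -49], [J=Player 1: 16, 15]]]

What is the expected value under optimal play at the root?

2

C (Player 1): max(-29, -1, 39) = 39
D (Player 1): max(-18, 44) = 44
E (Chance): 7/8·-10 + 1/8·-3 = -9.12
B (Player 2): min(39, 44, -9.12) = -9.12
G (Player 1): max(-48, -33) = -33
F (Player 2): min(-33, -34) = -34
I (Chance): 2/3·19 + 1/6·-15 + 1/6·-49 = 2
J (Player 1): max(16, 15) = 16
H (Player 2): min(2, 16) = 2
Root (Player 1): max(-9.12, -34, 2) = 2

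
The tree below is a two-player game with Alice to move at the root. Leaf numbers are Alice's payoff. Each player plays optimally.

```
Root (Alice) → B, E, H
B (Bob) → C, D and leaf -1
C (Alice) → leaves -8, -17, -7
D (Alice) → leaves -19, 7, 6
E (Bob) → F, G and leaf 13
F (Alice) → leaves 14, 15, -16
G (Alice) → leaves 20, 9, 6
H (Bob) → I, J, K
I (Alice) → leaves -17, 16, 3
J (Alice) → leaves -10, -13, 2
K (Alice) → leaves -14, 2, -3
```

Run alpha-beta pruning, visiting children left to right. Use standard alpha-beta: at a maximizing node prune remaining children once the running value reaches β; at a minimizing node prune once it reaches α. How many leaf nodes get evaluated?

17

C [α=-∞,β=+∞]: v=-7
D [α=-∞,β=-7]: v=7 after child 2 ≥ β → β-cutoff, skip 1
B [α=-∞,β=+∞]: v=-7
F [α=-7,β=+∞]: v=15
G [α=-7,β=15]: v=20 after child 1 ≥ β → β-cutoff, skip 2
E [α=-7,β=+∞]: v=13
I [α=13,β=+∞]: v=16
J [α=13,β=16]: v=2
H [α=13,β=+∞]: v=2 after child 2 ≤ α → α-cutoff, skip 1
Root [α=-∞,β=+∞]: v=13
Leaves evaluated: 17 of 23.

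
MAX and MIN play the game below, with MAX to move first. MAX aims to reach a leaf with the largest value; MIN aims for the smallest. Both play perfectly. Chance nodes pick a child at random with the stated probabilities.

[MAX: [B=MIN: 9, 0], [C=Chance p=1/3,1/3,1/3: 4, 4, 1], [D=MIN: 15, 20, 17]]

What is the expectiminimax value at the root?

15

B (MIN): min(9, 0) = 0
C (Chance): 1/3·4 + 1/3·4 + 1/3·1 = 3
D (MIN): min(15, 20, 17) = 15
Root (MAX): max(0, 3, 15) = 15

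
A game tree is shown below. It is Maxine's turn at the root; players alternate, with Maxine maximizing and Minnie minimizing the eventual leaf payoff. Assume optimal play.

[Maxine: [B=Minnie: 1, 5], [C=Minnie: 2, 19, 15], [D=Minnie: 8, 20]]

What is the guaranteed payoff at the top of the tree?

8

B (Minnie): min(1, 5) = 1
C (Minnie): min(2, 19, 15) = 2
D (Minnie): min(8, 20) = 8
Root (Maxine): max(1, 2, 8) = 8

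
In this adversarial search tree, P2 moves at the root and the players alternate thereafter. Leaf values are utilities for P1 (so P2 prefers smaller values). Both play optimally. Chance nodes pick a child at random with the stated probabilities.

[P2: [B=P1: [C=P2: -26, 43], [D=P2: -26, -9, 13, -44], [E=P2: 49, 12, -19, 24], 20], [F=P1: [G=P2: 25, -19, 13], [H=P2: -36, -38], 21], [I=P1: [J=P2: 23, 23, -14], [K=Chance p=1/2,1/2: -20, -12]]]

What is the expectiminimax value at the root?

C (P2): min(-26, 43) = -26
D (P2): min(-26, -9, 13, -44) = -44
E (P2): min(49, 12, -19, 24) = -19
B (P1): max(-26, -44, -19, 20) = 20
G (P2): min(25, -19, 13) = -19
H (P2): min(-36, -38) = -38
F (P1): max(-19, -38, 21) = 21
J (P2): min(23, 23, -14) = -14
K (Chance): 1/2·-20 + 1/2·-12 = -16
I (P1): max(-14, -16) = -14
Root (P2): min(20, 21, -14) = -14

-14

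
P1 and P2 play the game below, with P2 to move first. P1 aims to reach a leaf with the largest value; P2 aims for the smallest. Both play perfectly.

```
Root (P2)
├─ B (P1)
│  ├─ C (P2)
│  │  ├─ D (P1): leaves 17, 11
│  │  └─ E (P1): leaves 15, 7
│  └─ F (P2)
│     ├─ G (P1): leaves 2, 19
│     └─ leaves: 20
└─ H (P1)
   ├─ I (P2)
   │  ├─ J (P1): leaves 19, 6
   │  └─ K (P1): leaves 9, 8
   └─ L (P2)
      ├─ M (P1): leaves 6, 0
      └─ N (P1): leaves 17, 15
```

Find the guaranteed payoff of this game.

D (P1): max(17, 11) = 17
E (P1): max(15, 7) = 15
C (P2): min(17, 15) = 15
G (P1): max(2, 19) = 19
F (P2): min(19, 20) = 19
B (P1): max(15, 19) = 19
J (P1): max(19, 6) = 19
K (P1): max(9, 8) = 9
I (P2): min(19, 9) = 9
M (P1): max(6, 0) = 6
N (P1): max(17, 15) = 17
L (P2): min(6, 17) = 6
H (P1): max(9, 6) = 9
Root (P2): min(19, 9) = 9

9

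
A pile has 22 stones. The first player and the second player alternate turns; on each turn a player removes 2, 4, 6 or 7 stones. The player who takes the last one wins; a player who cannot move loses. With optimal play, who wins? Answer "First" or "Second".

First

Positions where the player to move wins (W) vs loses (L):
i:   0  1  2  3  4  5  6  7  8  9 10 11 12 13 14 15 16 17 18 19 20 21 22
     L  L  W  W  W  W  W  W  W  L  L  W  W  W  W  W  W  W  L  L  W  W  W
Position 22 is W, so the first player wins.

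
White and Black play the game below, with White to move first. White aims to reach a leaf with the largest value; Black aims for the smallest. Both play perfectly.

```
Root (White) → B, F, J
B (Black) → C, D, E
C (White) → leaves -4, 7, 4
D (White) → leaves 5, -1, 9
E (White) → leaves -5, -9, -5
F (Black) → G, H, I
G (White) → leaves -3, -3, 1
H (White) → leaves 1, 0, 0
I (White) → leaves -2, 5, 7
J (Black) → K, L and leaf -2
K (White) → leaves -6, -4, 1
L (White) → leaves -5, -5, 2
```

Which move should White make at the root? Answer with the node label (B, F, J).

F

C (White): max(-4, 7, 4) = 7
D (White): max(5, -1, 9) = 9
E (White): max(-5, -9, -5) = -5
B (Black): min(7, 9, -5) = -5
G (White): max(-3, -3, 1) = 1
H (White): max(1, 0, 0) = 1
I (White): max(-2, 5, 7) = 7
F (Black): min(1, 1, 7) = 1
K (White): max(-6, -4, 1) = 1
L (White): max(-5, -5, 2) = 2
J (Black): min(1, 2, -2) = -2
Root (White): max(-5, 1, -2) = 1
White picks the child with the highest value: F (value 1).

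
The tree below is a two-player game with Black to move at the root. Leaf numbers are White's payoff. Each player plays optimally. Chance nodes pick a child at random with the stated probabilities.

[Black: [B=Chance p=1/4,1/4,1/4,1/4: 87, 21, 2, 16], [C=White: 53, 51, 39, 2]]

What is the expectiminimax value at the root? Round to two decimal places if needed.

B (Chance): 1/4·87 + 1/4·21 + 1/4·2 + 1/4·16 = 31.5
C (White): max(53, 51, 39, 2) = 53
Root (Black): min(31.5, 53) = 31.5

31.5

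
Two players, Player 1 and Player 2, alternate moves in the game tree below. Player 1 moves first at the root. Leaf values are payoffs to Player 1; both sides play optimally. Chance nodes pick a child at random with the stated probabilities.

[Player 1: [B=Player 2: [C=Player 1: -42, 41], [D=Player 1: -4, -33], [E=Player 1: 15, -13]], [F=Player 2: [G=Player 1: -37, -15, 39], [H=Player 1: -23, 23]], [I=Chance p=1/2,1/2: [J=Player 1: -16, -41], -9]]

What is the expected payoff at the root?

C (Player 1): max(-42, 41) = 41
D (Player 1): max(-4, -33) = -4
E (Player 1): max(15, -13) = 15
B (Player 2): min(41, -4, 15) = -4
G (Player 1): max(-37, -15, 39) = 39
H (Player 1): max(-23, 23) = 23
F (Player 2): min(39, 23) = 23
J (Player 1): max(-16, -41) = -16
I (Chance): 1/2·-16 + 1/2·-9 = -12.5
Root (Player 1): max(-4, 23, -12.5) = 23

23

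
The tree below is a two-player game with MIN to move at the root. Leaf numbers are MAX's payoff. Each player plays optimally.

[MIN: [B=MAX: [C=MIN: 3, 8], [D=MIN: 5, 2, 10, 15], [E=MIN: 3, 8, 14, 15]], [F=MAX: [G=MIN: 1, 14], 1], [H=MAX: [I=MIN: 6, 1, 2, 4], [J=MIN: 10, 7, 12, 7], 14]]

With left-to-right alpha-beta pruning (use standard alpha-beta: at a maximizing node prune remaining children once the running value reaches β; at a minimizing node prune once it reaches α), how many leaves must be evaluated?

12

C [α=-∞,β=+∞]: v=3
D [α=3,β=+∞]: v=2 after child 2 ≤ α → α-cutoff, skip 2
E [α=3,β=+∞]: v=3 after child 1 ≤ α → α-cutoff, skip 3
B [α=-∞,β=+∞]: v=3
G [α=-∞,β=3]: v=1
F [α=-∞,β=3]: v=1
I [α=-∞,β=1]: v=1
H [α=-∞,β=1]: v=1 after child 1 ≥ β → β-cutoff, skip 2
Root [α=-∞,β=+∞]: v=1
Leaves evaluated: 12 of 22.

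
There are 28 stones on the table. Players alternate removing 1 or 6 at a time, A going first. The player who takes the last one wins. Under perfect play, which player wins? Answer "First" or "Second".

Second

Compute winning (W) and losing (L) positions by backward induction:
i:   0  1  2  3  4  5  6  7  8  9 10 11 12 13 14 15 16 17 18 19 20 21 22 23 24 25 26 27 28
     L  W  L  W  L  W  W  L  W  L  W  L  W  W  L  W  L  W  L  W  W  L  W  L  W  L  W  W  L
Position 28 is L, so the second player wins.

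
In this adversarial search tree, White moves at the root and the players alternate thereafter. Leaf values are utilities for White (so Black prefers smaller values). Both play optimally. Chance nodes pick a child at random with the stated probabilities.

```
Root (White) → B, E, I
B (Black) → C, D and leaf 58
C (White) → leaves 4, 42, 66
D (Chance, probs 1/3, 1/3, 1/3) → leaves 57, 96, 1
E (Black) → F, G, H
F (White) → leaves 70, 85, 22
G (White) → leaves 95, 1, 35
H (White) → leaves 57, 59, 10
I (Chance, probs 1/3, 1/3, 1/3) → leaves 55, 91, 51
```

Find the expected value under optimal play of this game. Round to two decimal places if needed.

65.67

C (White): max(4, 42, 66) = 66
D (Chance): 1/3·57 + 1/3·96 + 1/3·1 = 51.33
B (Black): min(66, 51.33, 58) = 51.33
F (White): max(70, 85, 22) = 85
G (White): max(95, 1, 35) = 95
H (White): max(57, 59, 10) = 59
E (Black): min(85, 95, 59) = 59
I (Chance): 1/3·55 + 1/3·91 + 1/3·51 = 65.67
Root (White): max(51.33, 59, 65.67) = 65.67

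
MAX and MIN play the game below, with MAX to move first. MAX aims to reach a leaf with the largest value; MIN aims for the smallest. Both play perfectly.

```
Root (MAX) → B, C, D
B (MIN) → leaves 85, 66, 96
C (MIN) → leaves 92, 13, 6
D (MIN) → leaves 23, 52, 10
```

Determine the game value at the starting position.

66

B (MIN): min(85, 66, 96) = 66
C (MIN): min(92, 13, 6) = 6
D (MIN): min(23, 52, 10) = 10
Root (MAX): max(66, 6, 10) = 66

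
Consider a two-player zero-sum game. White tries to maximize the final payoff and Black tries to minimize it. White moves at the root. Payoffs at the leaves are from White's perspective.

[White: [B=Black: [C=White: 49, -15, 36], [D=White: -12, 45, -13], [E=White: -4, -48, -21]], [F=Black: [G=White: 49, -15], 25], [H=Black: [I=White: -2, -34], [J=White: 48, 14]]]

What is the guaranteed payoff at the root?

C (White): max(49, -15, 36) = 49
D (White): max(-12, 45, -13) = 45
E (White): max(-4, -48, -21) = -4
B (Black): min(49, 45, -4) = -4
G (White): max(49, -15) = 49
F (Black): min(49, 25) = 25
I (White): max(-2, -34) = -2
J (White): max(48, 14) = 48
H (Black): min(-2, 48) = -2
Root (White): max(-4, 25, -2) = 25

25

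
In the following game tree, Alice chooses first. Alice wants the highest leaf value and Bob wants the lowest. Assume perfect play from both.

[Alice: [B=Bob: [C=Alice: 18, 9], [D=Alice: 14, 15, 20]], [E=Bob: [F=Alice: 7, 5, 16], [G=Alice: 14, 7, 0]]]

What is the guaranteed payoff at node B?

18

C: max(18, 9) = 18
D: max(14, 15, 20) = 20
B: min(18, 20) = 18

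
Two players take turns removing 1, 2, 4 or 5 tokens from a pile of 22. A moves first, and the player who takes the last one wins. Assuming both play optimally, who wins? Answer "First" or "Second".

Mark each pile size as W (mover wins) or L (mover loses):
i:   0  1  2  3  4  5  6  7  8  9 10 11 12 13 14 15 16 17 18 19 20 21 22
     L  W  W  L  W  W  L  W  W  L  W  W  L  W  W  L  W  W  L  W  W  L  W
Position 22 is W, so the first player wins.

First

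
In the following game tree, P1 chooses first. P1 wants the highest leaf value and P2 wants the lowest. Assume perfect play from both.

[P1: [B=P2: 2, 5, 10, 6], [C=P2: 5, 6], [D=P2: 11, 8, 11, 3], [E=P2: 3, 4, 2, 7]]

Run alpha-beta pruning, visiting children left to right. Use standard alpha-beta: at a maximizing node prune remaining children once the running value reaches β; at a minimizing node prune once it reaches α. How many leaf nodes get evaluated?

B [α=-∞,β=+∞]: v=2
C [α=2,β=+∞]: v=5
D [α=5,β=+∞]: v=3
E [α=5,β=+∞]: v=3 after child 1 ≤ α → α-cutoff, skip 3
Root [α=-∞,β=+∞]: v=5
Leaves evaluated: 11 of 14.

11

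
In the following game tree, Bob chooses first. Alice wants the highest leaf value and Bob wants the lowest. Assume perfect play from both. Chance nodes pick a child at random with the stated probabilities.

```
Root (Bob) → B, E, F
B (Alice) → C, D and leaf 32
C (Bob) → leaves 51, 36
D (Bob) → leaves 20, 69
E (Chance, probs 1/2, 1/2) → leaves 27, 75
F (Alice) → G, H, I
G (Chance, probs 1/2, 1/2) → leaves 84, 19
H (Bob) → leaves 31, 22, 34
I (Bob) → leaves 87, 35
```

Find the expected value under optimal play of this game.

36

C (Bob): min(51, 36) = 36
D (Bob): min(20, 69) = 20
B (Alice): max(36, 20, 32) = 36
E (Chance): 1/2·27 + 1/2·75 = 51
G (Chance): 1/2·84 + 1/2·19 = 51.5
H (Bob): min(31, 22, 34) = 22
I (Bob): min(87, 35) = 35
F (Alice): max(51.5, 22, 35) = 51.5
Root (Bob): min(36, 51, 51.5) = 36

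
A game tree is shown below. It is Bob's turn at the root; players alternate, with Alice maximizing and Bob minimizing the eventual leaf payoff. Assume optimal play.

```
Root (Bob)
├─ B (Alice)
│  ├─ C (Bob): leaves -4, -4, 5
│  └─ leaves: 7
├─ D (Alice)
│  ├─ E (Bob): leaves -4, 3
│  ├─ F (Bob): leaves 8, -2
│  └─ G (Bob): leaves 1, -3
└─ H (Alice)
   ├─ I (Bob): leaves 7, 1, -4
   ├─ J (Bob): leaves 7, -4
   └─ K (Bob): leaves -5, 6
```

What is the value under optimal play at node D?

-2

E: min(-4, 3) = -4
F: min(8, -2) = -2
G: min(1, -3) = -3
D: max(-4, -2, -3) = -2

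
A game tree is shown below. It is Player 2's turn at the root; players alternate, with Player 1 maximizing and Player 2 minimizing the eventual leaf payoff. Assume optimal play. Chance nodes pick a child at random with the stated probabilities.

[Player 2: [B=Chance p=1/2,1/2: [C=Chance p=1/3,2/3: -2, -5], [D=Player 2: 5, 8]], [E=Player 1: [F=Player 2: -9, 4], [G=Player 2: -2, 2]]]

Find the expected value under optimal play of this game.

-2

C (Chance): 1/3·-2 + 2/3·-5 = -4
D (Player 2): min(5, 8) = 5
B (Chance): 1/2·-4 + 1/2·5 = 0.5
F (Player 2): min(-9, 4) = -9
G (Player 2): min(-2, 2) = -2
E (Player 1): max(-9, -2) = -2
Root (Player 2): min(0.5, -2) = -2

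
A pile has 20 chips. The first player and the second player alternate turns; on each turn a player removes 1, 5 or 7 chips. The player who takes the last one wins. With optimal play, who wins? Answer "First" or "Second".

Second

i:   0  1  2  3  4  5  6  7  8  9 10 11 12 13 14 15 16 17 18 19 20
     L  W  L  W  L  W  L  W  L  W  L  W  L  W  L  W  L  W  L  W  L
Position 20 is L, so the second player wins.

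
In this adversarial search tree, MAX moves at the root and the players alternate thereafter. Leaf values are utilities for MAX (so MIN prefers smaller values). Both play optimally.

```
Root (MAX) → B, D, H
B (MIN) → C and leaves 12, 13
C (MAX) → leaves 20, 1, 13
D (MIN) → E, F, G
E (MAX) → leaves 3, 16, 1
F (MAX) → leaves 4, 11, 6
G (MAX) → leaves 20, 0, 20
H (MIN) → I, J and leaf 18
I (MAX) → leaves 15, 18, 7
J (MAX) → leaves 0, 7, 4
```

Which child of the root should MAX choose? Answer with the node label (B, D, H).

B

C (MAX): max(20, 1, 13) = 20
B (MIN): min(20, 12, 13) = 12
E (MAX): max(3, 16, 1) = 16
F (MAX): max(4, 11, 6) = 11
G (MAX): max(20, 0, 20) = 20
D (MIN): min(16, 11, 20) = 11
I (MAX): max(15, 18, 7) = 18
J (MAX): max(0, 7, 4) = 7
H (MIN): min(18, 7, 18) = 7
Root (MAX): max(12, 11, 7) = 12
MAX picks the child with the highest value: B (value 12).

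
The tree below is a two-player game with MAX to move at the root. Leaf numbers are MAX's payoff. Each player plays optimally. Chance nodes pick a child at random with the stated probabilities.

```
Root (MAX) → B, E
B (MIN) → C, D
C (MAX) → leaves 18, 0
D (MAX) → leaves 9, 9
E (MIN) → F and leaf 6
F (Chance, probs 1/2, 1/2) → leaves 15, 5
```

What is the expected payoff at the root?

C (MAX): max(18, 0) = 18
D (MAX): max(9, 9) = 9
B (MIN): min(18, 9) = 9
F (Chance): 1/2·15 + 1/2·5 = 10
E (MIN): min(10, 6) = 6
Root (MAX): max(9, 6) = 9

9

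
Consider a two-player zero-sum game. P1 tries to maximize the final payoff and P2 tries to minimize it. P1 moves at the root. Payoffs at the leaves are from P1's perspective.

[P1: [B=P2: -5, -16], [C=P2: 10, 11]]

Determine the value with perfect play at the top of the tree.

10

B (P2): min(-5, -16) = -16
C (P2): min(10, 11) = 10
Root (P1): max(-16, 10) = 10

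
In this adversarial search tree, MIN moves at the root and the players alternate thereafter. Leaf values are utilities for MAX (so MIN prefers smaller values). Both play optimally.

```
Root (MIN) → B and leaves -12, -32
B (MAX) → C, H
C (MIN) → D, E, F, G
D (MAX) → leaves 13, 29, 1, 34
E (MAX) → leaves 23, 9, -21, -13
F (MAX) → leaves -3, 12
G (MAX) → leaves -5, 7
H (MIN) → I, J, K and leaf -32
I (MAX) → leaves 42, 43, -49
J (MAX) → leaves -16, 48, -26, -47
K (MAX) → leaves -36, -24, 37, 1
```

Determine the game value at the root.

-32

D (MAX): max(13, 29, 1, 34) = 34
E (MAX): max(23, 9, -21, -13) = 23
F (MAX): max(-3, 12) = 12
G (MAX): max(-5, 7) = 7
C (MIN): min(34, 23, 12, 7) = 7
I (MAX): max(42, 43, -49) = 43
J (MAX): max(-16, 48, -26, -47) = 48
K (MAX): max(-36, -24, 37, 1) = 37
H (MIN): min(43, 48, 37, -32) = -32
B (MAX): max(7, -32) = 7
Root (MIN): min(7, -12, -32) = -32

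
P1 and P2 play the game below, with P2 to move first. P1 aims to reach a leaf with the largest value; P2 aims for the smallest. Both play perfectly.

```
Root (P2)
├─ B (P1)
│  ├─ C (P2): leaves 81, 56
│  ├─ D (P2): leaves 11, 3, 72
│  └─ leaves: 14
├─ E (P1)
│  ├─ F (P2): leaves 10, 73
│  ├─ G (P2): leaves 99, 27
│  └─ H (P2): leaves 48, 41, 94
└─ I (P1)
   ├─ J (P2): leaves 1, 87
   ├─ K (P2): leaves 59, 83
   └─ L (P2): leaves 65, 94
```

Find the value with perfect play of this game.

41

C (P2): min(81, 56) = 56
D (P2): min(11, 3, 72) = 3
B (P1): max(56, 3, 14) = 56
F (P2): min(10, 73) = 10
G (P2): min(99, 27) = 27
H (P2): min(48, 41, 94) = 41
E (P1): max(10, 27, 41) = 41
J (P2): min(1, 87) = 1
K (P2): min(59, 83) = 59
L (P2): min(65, 94) = 65
I (P1): max(1, 59, 65) = 65
Root (P2): min(56, 41, 65) = 41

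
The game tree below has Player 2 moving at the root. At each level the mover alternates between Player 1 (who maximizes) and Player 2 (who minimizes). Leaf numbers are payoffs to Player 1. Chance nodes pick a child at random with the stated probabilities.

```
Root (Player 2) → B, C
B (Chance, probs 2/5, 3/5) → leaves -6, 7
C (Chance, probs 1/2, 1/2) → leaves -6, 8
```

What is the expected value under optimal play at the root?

1

B (Chance): 2/5·-6 + 3/5·7 = 1.8
C (Chance): 1/2·-6 + 1/2·8 = 1
Root (Player 2): min(1.8, 1) = 1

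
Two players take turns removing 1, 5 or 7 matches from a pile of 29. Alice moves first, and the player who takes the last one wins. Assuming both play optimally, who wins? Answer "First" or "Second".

First

Mark each pile size as W (mover wins) or L (mover loses):
i:   0  1  2  3  4  5  6  7  8  9 10 11 12 13 14 15 16 17 18 19 20 21 22 23 24 25 26 27 28 29
     L  W  L  W  L  W  L  W  L  W  L  W  L  W  L  W  L  W  L  W  L  W  L  W  L  W  L  W  L  W
Position 29 is W, so the first player wins.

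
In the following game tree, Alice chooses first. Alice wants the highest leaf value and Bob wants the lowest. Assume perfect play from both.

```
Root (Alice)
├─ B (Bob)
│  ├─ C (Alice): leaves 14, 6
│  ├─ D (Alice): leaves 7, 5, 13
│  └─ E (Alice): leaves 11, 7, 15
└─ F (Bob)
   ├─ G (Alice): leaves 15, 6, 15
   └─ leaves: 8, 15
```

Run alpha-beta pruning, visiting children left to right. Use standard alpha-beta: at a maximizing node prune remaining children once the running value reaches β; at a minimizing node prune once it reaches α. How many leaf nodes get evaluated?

12

C [α=-∞,β=+∞]: v=14
D [α=-∞,β=14]: v=13
E [α=-∞,β=13]: v=15
B [α=-∞,β=+∞]: v=13
G [α=13,β=+∞]: v=15
F [α=13,β=+∞]: v=8 after child 2 ≤ α → α-cutoff, skip 1
Root [α=-∞,β=+∞]: v=13
Leaves evaluated: 12 of 13.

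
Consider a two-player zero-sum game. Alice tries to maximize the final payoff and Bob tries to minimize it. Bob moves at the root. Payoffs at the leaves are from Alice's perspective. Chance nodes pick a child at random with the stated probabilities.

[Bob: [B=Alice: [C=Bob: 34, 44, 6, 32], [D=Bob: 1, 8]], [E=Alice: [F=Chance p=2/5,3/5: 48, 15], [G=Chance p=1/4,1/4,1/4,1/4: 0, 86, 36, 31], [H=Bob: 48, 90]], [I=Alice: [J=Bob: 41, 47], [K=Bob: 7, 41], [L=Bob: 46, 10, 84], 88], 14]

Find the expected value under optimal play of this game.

6

C (Bob): min(34, 44, 6, 32) = 6
D (Bob): min(1, 8) = 1
B (Alice): max(6, 1) = 6
F (Chance): 2/5·48 + 3/5·15 = 28.2
G (Chance): 1/4·0 + 1/4·86 + 1/4·36 + 1/4·31 = 38.25
H (Bob): min(48, 90) = 48
E (Alice): max(28.2, 38.25, 48) = 48
J (Bob): min(41, 47) = 41
K (Bob): min(7, 41) = 7
L (Bob): min(46, 10, 84) = 10
I (Alice): max(41, 7, 10, 88) = 88
Root (Bob): min(6, 48, 88, 14) = 6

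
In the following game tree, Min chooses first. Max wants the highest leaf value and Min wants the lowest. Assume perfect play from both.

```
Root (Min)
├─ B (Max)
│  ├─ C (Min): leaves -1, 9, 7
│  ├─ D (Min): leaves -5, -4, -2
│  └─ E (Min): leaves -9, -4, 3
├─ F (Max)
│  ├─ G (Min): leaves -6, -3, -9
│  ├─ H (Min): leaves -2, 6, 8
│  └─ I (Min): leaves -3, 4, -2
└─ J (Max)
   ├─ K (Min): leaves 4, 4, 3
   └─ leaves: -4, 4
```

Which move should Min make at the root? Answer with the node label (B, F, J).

C (Min): min(-1, 9, 7) = -1
D (Min): min(-5, -4, -2) = -5
E (Min): min(-9, -4, 3) = -9
B (Max): max(-1, -5, -9) = -1
G (Min): min(-6, -3, -9) = -9
H (Min): min(-2, 6, 8) = -2
I (Min): min(-3, 4, -2) = -3
F (Max): max(-9, -2, -3) = -2
K (Min): min(4, 4, 3) = 3
J (Max): max(3, -4, 4) = 4
Root (Min): min(-1, -2, 4) = -2
Min picks the child with the lowest value: F (value -2).

F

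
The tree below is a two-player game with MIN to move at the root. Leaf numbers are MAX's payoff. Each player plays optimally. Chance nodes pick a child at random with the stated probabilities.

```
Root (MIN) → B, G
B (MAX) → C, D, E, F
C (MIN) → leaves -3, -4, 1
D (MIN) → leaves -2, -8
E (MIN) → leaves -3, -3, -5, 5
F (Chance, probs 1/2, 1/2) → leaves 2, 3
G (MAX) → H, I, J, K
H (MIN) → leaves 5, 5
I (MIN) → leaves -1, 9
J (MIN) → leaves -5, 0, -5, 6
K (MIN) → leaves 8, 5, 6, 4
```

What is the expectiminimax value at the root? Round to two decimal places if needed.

C (MIN): min(-3, -4, 1) = -4
D (MIN): min(-2, -8) = -8
E (MIN): min(-3, -3, -5, 5) = -5
F (Chance): 1/2·2 + 1/2·3 = 2.5
B (MAX): max(-4, -8, -5, 2.5) = 2.5
H (MIN): min(5, 5) = 5
I (MIN): min(-1, 9) = -1
J (MIN): min(-5, 0, -5, 6) = -5
K (MIN): min(8, 5, 6, 4) = 4
G (MAX): max(5, -1, -5, 4) = 5
Root (MIN): min(2.5, 5) = 2.5

2.5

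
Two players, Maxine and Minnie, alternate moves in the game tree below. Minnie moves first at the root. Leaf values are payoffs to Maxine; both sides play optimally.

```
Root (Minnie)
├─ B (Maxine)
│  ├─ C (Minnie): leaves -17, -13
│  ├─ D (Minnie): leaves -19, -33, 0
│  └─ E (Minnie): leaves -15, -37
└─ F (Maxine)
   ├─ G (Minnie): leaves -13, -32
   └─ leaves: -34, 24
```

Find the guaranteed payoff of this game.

C (Minnie): min(-17, -13) = -17
D (Minnie): min(-19, -33, 0) = -33
E (Minnie): min(-15, -37) = -37
B (Maxine): max(-17, -33, -37) = -17
G (Minnie): min(-13, -32) = -32
F (Maxine): max(-32, -34, 24) = 24
Root (Minnie): min(-17, 24) = -17

-17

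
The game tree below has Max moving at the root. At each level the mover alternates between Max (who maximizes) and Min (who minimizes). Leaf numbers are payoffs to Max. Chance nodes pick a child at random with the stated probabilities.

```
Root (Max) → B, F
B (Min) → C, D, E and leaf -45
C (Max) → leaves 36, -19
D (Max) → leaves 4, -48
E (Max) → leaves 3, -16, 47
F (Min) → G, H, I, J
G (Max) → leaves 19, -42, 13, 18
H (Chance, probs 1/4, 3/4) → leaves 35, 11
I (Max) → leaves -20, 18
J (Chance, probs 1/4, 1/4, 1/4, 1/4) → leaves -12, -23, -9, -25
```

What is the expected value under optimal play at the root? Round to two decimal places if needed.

C (Max): max(36, -19) = 36
D (Max): max(4, -48) = 4
E (Max): max(3, -16, 47) = 47
B (Min): min(36, 4, 47, -45) = -45
G (Max): max(19, -42, 13, 18) = 19
H (Chance): 1/4·35 + 3/4·11 = 17
I (Max): max(-20, 18) = 18
J (Chance): 1/4·-12 + 1/4·-23 + 1/4·-9 + 1/4·-25 = -17.25
F (Min): min(19, 17, 18, -17.25) = -17.25
Root (Max): max(-45, -17.25) = -17.25

-17.25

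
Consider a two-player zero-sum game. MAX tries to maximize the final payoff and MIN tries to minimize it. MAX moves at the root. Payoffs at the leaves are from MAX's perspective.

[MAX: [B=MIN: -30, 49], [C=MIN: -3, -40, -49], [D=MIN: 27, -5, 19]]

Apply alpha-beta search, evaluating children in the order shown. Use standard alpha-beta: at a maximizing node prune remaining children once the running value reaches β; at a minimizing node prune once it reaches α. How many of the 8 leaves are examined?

7

B [α=-∞,β=+∞]: v=-30
C [α=-30,β=+∞]: v=-40 after child 2 ≤ α → α-cutoff, skip 1
D [α=-30,β=+∞]: v=-5
Root [α=-∞,β=+∞]: v=-5
Leaves evaluated: 7 of 8.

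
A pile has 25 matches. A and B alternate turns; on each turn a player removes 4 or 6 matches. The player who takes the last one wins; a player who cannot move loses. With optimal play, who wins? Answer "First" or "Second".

Compute winning (W) and losing (L) positions by backward induction:
i:   0  1  2  3  4  5  6  7  8  9 10 11 12 13 14 15 16 17 18 19 20 21 22 23 24 25
     L  L  L  L  W  W  W  W  W  W  L  L  L  L  W  W  W  W  W  W  L  L  L  L  W  W
Position 25 is W, so the first player wins.

First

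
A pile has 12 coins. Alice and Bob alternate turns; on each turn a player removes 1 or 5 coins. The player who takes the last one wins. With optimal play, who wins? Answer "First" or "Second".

Compute winning (W) and losing (L) positions by backward induction:
i:   0  1  2  3  4  5  6  7  8  9 10 11 12
     L  W  L  W  L  W  L  W  L  W  L  W  L
Position 12 is L, so the second player wins.

Second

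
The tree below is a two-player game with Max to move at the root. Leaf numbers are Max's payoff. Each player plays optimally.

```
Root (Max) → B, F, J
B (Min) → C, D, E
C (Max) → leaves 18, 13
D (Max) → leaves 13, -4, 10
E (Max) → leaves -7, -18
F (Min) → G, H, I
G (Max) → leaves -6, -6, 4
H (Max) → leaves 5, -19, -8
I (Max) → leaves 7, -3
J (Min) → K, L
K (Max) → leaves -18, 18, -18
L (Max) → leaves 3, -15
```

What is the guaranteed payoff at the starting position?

C (Max): max(18, 13) = 18
D (Max): max(13, -4, 10) = 13
E (Max): max(-7, -18) = -7
B (Min): min(18, 13, -7) = -7
G (Max): max(-6, -6, 4) = 4
H (Max): max(5, -19, -8) = 5
I (Max): max(7, -3) = 7
F (Min): min(4, 5, 7) = 4
K (Max): max(-18, 18, -18) = 18
L (Max): max(3, -15) = 3
J (Min): min(18, 3) = 3
Root (Max): max(-7, 4, 3) = 4

4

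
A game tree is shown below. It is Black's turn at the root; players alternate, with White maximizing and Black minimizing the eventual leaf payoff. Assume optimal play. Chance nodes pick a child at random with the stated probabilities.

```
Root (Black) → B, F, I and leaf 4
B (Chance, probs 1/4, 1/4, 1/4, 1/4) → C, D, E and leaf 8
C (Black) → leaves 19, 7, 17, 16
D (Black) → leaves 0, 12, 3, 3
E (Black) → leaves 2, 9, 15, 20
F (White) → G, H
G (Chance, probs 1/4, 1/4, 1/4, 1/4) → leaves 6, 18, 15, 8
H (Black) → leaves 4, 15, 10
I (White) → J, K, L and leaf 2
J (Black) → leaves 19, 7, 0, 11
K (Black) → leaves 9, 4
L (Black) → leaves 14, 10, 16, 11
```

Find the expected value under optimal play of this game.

C (Black): min(19, 7, 17, 16) = 7
D (Black): min(0, 12, 3, 3) = 0
E (Black): min(2, 9, 15, 20) = 2
B (Chance): 1/4·7 + 1/4·0 + 1/4·2 + 1/4·8 = 4.25
G (Chance): 1/4·6 + 1/4·18 + 1/4·15 + 1/4·8 = 11.75
H (Black): min(4, 15, 10) = 4
F (White): max(11.75, 4) = 11.75
J (Black): min(19, 7, 0, 11) = 0
K (Black): min(9, 4) = 4
L (Black): min(14, 10, 16, 11) = 10
I (White): max(0, 4, 10, 2) = 10
Root (Black): min(4.25, 11.75, 10, 4) = 4

4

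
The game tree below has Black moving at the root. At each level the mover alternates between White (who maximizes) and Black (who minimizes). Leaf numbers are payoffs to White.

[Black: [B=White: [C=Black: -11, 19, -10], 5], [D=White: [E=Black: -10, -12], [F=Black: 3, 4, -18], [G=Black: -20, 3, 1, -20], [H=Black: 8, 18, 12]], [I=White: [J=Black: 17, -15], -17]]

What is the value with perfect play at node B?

5

C: min(-11, 19, -10) = -11
B: max(-11, 5) = 5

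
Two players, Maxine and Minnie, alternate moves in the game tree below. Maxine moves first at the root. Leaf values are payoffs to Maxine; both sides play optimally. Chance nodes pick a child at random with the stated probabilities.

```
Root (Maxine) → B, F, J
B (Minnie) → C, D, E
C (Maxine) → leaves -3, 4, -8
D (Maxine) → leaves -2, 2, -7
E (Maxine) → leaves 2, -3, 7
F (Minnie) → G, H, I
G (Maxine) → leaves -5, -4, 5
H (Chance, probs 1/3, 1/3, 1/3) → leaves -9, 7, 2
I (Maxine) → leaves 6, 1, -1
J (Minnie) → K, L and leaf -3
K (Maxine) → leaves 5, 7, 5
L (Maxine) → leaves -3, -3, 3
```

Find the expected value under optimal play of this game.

2

C (Maxine): max(-3, 4, -8) = 4
D (Maxine): max(-2, 2, -7) = 2
E (Maxine): max(2, -3, 7) = 7
B (Minnie): min(4, 2, 7) = 2
G (Maxine): max(-5, -4, 5) = 5
H (Chance): 1/3·-9 + 1/3·7 + 1/3·2 = 0
I (Maxine): max(6, 1, -1) = 6
F (Minnie): min(5, 0, 6) = 0
K (Maxine): max(5, 7, 5) = 7
L (Maxine): max(-3, -3, 3) = 3
J (Minnie): min(7, 3, -3) = -3
Root (Maxine): max(2, 0, -3) = 2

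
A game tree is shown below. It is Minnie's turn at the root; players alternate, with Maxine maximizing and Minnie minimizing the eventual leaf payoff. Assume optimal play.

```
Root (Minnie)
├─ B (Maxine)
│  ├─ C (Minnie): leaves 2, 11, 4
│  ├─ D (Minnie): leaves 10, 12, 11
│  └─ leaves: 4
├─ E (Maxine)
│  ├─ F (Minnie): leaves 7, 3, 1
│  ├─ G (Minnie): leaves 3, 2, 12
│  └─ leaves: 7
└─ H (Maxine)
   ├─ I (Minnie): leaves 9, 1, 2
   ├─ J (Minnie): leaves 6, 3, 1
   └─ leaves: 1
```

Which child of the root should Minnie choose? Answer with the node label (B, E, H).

H

C (Minnie): min(2, 11, 4) = 2
D (Minnie): min(10, 12, 11) = 10
B (Maxine): max(2, 10, 4) = 10
F (Minnie): min(7, 3, 1) = 1
G (Minnie): min(3, 2, 12) = 2
E (Maxine): max(1, 2, 7) = 7
I (Minnie): min(9, 1, 2) = 1
J (Minnie): min(6, 3, 1) = 1
H (Maxine): max(1, 1, 1) = 1
Root (Minnie): min(10, 7, 1) = 1
Minnie picks the child with the lowest value: H (value 1).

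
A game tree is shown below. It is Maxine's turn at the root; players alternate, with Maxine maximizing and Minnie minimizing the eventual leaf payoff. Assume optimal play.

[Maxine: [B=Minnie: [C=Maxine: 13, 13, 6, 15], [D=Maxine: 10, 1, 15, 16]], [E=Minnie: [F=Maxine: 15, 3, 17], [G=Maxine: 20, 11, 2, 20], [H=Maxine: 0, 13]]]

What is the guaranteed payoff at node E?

13

F: max(15, 3, 17) = 17
G: max(20, 11, 2, 20) = 20
H: max(0, 13) = 13
E: min(17, 20, 13) = 13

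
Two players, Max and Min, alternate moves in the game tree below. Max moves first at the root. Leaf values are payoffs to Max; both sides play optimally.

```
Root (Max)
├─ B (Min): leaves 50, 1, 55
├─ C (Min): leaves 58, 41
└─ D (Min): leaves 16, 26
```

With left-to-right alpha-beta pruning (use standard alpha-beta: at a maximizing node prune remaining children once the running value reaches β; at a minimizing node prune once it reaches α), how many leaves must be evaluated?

6

B [α=-∞,β=+∞]: v=1
C [α=1,β=+∞]: v=41
D [α=41,β=+∞]: v=16 after child 1 ≤ α → α-cutoff, skip 1
Root [α=-∞,β=+∞]: v=41
Leaves evaluated: 6 of 7.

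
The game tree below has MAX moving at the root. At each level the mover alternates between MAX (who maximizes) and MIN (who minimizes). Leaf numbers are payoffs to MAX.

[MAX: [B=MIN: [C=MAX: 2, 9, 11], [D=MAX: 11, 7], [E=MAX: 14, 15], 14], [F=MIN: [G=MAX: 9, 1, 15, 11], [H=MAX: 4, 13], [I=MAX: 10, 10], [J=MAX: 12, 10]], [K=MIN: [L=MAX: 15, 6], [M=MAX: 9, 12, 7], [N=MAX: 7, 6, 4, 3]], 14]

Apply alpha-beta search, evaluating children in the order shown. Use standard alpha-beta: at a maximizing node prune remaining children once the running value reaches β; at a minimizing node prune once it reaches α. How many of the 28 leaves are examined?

C [α=-∞,β=+∞]: v=11
D [α=-∞,β=11]: v=11 after child 1 ≥ β → β-cutoff, skip 1
E [α=-∞,β=11]: v=14 after child 1 ≥ β → β-cutoff, skip 1
B [α=-∞,β=+∞]: v=11
G [α=11,β=+∞]: v=15
H [α=11,β=15]: v=13
I [α=11,β=13]: v=10
F [α=11,β=+∞]: v=10 after child 3 ≤ α → α-cutoff, skip 1
L [α=11,β=+∞]: v=15
M [α=11,β=15]: v=12
N [α=11,β=12]: v=7
K [α=11,β=+∞]: v=7
Root [α=-∞,β=+∞]: v=14
Leaves evaluated: 24 of 28.

24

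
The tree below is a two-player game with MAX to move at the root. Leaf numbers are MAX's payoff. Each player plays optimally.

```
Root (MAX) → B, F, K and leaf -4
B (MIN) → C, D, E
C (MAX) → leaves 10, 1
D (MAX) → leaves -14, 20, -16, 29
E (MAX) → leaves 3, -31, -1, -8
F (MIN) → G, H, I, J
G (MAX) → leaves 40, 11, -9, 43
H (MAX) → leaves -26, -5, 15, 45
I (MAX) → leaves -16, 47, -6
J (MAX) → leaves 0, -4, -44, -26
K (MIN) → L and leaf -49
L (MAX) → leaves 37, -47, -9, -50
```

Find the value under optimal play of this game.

3

C (MAX): max(10, 1) = 10
D (MAX): max(-14, 20, -16, 29) = 29
E (MAX): max(3, -31, -1, -8) = 3
B (MIN): min(10, 29, 3) = 3
G (MAX): max(40, 11, -9, 43) = 43
H (MAX): max(-26, -5, 15, 45) = 45
I (MAX): max(-16, 47, -6) = 47
J (MAX): max(0, -4, -44, -26) = 0
F (MIN): min(43, 45, 47, 0) = 0
L (MAX): max(37, -47, -9, -50) = 37
K (MIN): min(37, -49) = -49
Root (MAX): max(3, 0, -49, -4) = 3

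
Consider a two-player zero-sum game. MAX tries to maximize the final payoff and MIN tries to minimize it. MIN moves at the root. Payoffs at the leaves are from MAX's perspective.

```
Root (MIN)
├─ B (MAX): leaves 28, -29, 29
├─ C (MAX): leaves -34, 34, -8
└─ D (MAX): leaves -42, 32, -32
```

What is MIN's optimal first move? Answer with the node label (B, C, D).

B

B (MAX): max(28, -29, 29) = 29
C (MAX): max(-34, 34, -8) = 34
D (MAX): max(-42, 32, -32) = 32
Root (MIN): min(29, 34, 32) = 29
MIN picks the child with the lowest value: B (value 29).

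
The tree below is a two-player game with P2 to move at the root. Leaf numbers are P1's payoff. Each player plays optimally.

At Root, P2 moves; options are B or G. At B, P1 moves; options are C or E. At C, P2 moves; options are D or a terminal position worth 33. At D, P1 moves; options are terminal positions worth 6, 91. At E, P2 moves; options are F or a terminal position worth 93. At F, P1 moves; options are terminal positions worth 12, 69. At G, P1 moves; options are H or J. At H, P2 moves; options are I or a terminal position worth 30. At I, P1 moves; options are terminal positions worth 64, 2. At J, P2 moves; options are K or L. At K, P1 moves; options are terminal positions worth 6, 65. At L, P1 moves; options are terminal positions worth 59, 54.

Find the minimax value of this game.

59

D (P1): max(6, 91) = 91
C (P2): min(91, 33) = 33
F (P1): max(12, 69) = 69
E (P2): min(69, 93) = 69
B (P1): max(33, 69) = 69
I (P1): max(64, 2) = 64
H (P2): min(64, 30) = 30
K (P1): max(6, 65) = 65
L (P1): max(59, 54) = 59
J (P2): min(65, 59) = 59
G (P1): max(30, 59) = 59
Root (P2): min(69, 59) = 59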